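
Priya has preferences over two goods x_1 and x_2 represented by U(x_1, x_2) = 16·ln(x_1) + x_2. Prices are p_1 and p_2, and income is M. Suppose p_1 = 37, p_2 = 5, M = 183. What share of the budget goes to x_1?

share on x_1 = 0.4372

Set MRS = p_1/p_2: (16/x_1)/1 = p_1/p_2.
So x_1*(p_1,p_2) = 16·p_2/p_1, independent of income; and x_2* = (M − 16·p_2)/p_2.
At the given prices: x_1* = 16·5/37 = 2.1622, and x_2* = 20.6.
Expenditure on x_1: 37·2.1622 = 80; share = 0.4372.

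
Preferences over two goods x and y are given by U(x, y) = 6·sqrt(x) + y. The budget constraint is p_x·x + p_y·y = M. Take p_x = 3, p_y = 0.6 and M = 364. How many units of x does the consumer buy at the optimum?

x* = 0.36

Utility is quasi-linear in y; the FOC for x is 3/√x = p_x/p_y.
Solve: √x = 3·p_y/p_x, so x*(p_x,p_y) = (3·p_y/p_x)², and y* = (M − p_x·x*)/p_y.
Plugging in: x* = (3·0.6/3)² = 0.36.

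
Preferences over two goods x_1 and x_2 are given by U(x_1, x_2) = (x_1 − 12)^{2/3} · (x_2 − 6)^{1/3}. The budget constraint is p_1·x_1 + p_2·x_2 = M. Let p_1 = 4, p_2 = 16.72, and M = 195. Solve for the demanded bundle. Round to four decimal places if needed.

After buying the subsistence bundle (12, 6), a share 2/3 of the remaining income goes to x_1: x_1* = 12 + 2/3·(M − 12p_1 − 6p_2)/p_1.
Discretionary income = 195 − 12·4 − 6·16.72 = 46.68; x_1* = 12 + 2/3·46.68/4 = 19.78; x_2* = 6 + 1/3·46.68/16.72 = 6.9306.

x_1* = 19.78, x_2* = 6.9306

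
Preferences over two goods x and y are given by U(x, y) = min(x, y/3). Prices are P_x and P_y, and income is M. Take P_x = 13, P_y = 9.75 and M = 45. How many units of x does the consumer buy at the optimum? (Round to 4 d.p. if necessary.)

x* = 1.0651

Demand: x*(P_x,P_y,M) = M/(P_x + 3·P_y), y* = 3·M/(P_x + 3·P_y).
Here 13 + 3·9.75 = 42.25, giving x* = 1.0651.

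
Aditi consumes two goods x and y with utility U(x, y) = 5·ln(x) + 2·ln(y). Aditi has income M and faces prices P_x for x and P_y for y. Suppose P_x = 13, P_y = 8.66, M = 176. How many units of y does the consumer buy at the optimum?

y* = 5.8067

The MRS is (5/2)·y/x. Set MRS = P_x/P_y.
Rearranging, P_y·y = (2/5)·P_x·x. Substituting into the budget gives P_x·x·(1 + (2/5)) = M.
Demand: x*(P_x,P_y,M) = 5/7·M/P_x and y* = 2/7·M/P_y.
At P_x=13, P_y=8.66, M=176: y* = 2/7·176/8.66 = 5.8067.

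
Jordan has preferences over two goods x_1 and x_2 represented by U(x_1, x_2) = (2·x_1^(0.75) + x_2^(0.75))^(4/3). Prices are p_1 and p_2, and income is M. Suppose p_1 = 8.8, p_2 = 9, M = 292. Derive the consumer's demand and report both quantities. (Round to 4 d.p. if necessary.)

MU_x_1 ∝ 2·x_1^(-0.25), MU_x_2 ∝ x_2^(-0.25), so MRS = 2·(x_2/x_1)^(0.25) = p_1/p_2.
Solve for the ratio: x_2/x_1 = [(1/2)·p_1/p_2]^(4).
With the ratio pinned down, the budget gives x_1* = M/(p_1 + p_2·(x_2/x_1)) and x_2* = (x_2/x_1)·x_1*.
Numerically x_2/x_1 = 0.057127, so x_1* = 292/(8.8 + 9·0.057127) = 31.3502 and x_2* = 0.057127·31.3502 = 1.7909.

x_1* = 31.3502, x_2* = 1.7909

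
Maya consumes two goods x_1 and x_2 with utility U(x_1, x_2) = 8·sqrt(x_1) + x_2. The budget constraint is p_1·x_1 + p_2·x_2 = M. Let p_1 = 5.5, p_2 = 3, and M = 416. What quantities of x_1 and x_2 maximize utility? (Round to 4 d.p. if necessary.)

x_1* = 4.7603, x_2* = 129.9394

Set MRS = p_1/p_2: 4·x_1^(−1/2) = p_1/p_2.
Solve: √x_1 = 4·p_2/p_1, so x_1*(p_1,p_2) = (4·p_2/p_1)², and x_2* = (M − p_1·x_1*)/p_2.
Plugging in: x_1* = (4·3/5.5)² = 4.7603, x_2* = 129.9394.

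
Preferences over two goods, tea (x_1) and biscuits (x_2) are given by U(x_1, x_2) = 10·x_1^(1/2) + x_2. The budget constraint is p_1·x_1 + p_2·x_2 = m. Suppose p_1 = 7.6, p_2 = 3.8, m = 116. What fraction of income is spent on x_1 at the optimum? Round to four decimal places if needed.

Set MRS = p_1/p_2: 5·x_1^(−1/2) = p_1/p_2.
Solve: √x_1 = 5·p_2/p_1, so x_1*(p_1,p_2) = (5·p_2/p_1)², and x_2* = (m − p_1·x_1*)/p_2.
Plugging in: x_1* = (5·3.8/7.6)² = 6.25, x_2* = 18.0263.
Expenditure on x_1: 7.6·6.25 = 47.5; share = 0.4095.

share on x_1 = 0.4095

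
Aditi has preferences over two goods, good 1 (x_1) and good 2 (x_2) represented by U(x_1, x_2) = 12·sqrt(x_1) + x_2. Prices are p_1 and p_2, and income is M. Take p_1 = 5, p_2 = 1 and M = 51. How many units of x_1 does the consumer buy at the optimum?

x_1* = 1.44

Utility is quasi-linear in x_2; the FOC for x_1 is 6/√x_1 = p_1/p_2.
Solve: √x_1 = 6·p_2/p_1, so x_1*(p_1,p_2) = (6·p_2/p_1)², and x_2* = (M − p_1·x_1*)/p_2.
Plugging in: x_1* = (6·1/5)² = 1.44.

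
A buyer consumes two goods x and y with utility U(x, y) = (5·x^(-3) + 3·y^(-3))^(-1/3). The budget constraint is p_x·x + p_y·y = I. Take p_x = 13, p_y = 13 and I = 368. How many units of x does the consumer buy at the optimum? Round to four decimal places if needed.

Numerically y/x = 0.880112, so x* = 368/(13 + 13·0.880112) = 15.0564.

x* = 15.0564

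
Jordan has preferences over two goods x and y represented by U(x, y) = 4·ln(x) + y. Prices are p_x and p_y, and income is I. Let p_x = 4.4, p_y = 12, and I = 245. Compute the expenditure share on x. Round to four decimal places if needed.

Set MRS = p_x/p_y: (4/x)/1 = p_x/p_y.
So x*(p_x,p_y) = 4·p_y/p_x, independent of income; and y* = (I − 4·p_y)/p_y.
At the given prices: x* = 4·12/4.4 = 10.9091, and y* = 16.4167.
Expenditure on x: 4.4·10.9091 = 48; share = 0.1959.

share on x = 0.1959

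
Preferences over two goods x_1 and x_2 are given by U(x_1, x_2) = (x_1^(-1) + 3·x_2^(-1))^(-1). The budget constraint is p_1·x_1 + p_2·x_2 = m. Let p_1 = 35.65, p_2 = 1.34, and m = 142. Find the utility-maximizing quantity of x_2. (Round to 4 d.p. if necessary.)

x_2* = 26.6394

From the CES first-order condition, (1/3)·(x_2/x_1)^(2) = p_1/p_2.
Hence x_2/x_1 = (3·p_1/p_2)^(1/(2)), i.e. raised to the 0.5 power.
With the ratio pinned down, the budget gives x_1* = m/(p_1 + p_2·(x_2/x_1)) and x_2* = (x_2/x_1)·x_1*.
Numerically x_2/x_1 = 8.933836, so x_1* = 142/(35.65 + 1.34·8.933836) = 2.9819 and x_2* = 8.933836·2.9819 = 26.6394.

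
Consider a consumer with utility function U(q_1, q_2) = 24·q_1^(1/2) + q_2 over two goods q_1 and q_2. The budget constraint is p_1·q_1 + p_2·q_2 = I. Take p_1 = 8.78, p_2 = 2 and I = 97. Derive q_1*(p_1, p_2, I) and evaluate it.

MU_q_1 = 12/√q_1, MU_q_2 = 1. Tangency: 12/√q_1 = p_1/p_2.
Thus q_1* = (12·p_2/p_1)² — independent of I — with the rest of income spent on q_2.
Plugging in: q_1* = (12·2/8.78)² = 7.4719.

q_1* = 7.4719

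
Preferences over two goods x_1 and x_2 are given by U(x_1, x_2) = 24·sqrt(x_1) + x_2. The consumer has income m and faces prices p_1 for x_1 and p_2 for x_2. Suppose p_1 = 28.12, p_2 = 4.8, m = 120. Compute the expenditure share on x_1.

share on x_1 = 0.9832

Utility is quasi-linear in x_2; the FOC for x_1 is 12/√x_1 = p_1/p_2.
Thus x_1* = (12·p_2/p_1)² — independent of m — with the rest of income spent on x_2.
Plugging in: x_1* = (12·4.8/28.12)² = 4.1958, x_2* = 0.4196.
Expenditure on x_1: 28.12·4.1958 = 117.9858; share = 0.9832.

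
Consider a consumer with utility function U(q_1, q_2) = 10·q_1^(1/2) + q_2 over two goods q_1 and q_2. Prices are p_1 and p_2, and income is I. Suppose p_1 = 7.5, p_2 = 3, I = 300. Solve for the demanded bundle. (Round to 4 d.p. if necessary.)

Utility is quasi-linear in q_2; the FOC for q_1 is 5/√q_1 = p_1/p_2.
Thus q_1* = (5·p_2/p_1)² — independent of I — with the rest of income spent on q_2.
Plugging in: q_1* = (5·3/7.5)² = 4, q_2* = 90.

q_1* = 4, q_2* = 90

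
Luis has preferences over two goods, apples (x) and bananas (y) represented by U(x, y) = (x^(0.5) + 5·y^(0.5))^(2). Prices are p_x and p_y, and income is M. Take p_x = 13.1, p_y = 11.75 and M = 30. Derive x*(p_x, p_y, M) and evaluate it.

MU_x ∝ x^(-0.5), MU_y ∝ 5·y^(-0.5), so MRS = (1/5)·(y/x)^(0.5) = p_x/p_y.
Solve for the ratio: y/x = [5·p_x/p_y]^(2).
Substitute y = (y/x)·x into the budget: x* = M/(p_x + p_y·(y/x)).
Numerically y/x = 31.074694, so x* = 30/(13.1 + 11.75·31.074694) = 0.0793.

x* = 0.0793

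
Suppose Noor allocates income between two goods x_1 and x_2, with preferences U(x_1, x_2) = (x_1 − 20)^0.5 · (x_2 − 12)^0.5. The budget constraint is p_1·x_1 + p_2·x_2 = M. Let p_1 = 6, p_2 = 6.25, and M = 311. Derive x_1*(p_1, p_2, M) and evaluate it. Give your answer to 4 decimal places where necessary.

x_1* = 29.6667

Discretionary income = 311 − 20·6 − 12·6.25 = 116; x_1* = 20 + 0.5·116/6 = 29.6667.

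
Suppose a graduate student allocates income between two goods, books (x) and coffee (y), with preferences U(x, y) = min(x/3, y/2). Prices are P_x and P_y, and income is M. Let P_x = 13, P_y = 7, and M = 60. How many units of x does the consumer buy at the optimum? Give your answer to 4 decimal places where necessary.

With perfect complements, no substitution: consume in ratio x:y = 3:2.
Budget: P_x·x + P_y·(2/3)·x = M, so (3·P_x + 2·P_y)·x = 3·M.
Demand: x*(P_x,P_y,M) = 3·M/(3·P_x + 2·P_y), y* = 2·M/(3·P_x + 2·P_y).
Here 3·13 + 2·7 = 53, giving x* = 3.3962.

x* = 3.3962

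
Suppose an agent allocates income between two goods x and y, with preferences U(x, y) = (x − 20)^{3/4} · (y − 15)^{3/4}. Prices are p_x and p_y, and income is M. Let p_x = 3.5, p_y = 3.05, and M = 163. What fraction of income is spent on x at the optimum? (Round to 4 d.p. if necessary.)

MRS = (y−15)/(x−20). Tangency with p_x/p_y gives y−15 = (p_x/p_y)·(x−20).
Substituting into the budget: x* = 20 + 0.5·(M − 20·p_x − 15·p_y)/p_x, and y* = 15 + 0.5·(…)/p_y.
Discretionary income = 163 − 20·3.5 − 15·3.05 = 47.25; x* = 20 + 0.5·47.25/3.5 = 26.75; y* = 15 + 0.5·47.25/3.05 = 22.7459.
Expenditure on x: 3.5·26.75 = 93.625; share = 0.5744.

share on x = 0.5744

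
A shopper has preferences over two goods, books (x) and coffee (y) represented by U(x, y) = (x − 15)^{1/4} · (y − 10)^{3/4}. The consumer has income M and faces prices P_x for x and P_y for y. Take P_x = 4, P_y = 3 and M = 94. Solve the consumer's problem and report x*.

After buying the subsistence bundle (15, 10), a share 0.25 of the remaining income goes to x: x* = 15 + 0.25·(M − 15P_x − 10P_y)/P_x.
Discretionary income = 94 − 15·4 − 10·3 = 4; x* = 15 + 0.25·4/4 = 15.25.

x* = 15.25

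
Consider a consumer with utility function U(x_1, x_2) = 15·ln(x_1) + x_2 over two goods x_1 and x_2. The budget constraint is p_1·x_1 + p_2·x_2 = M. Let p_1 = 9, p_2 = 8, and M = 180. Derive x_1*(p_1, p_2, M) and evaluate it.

x_1* = 13.3333

Set MRS = p_1/p_2: (15/x_1)/1 = p_1/p_2.
So x_1*(p_1,p_2) = 15·p_2/p_1, independent of income; and x_2* = (M − 15·p_2)/p_2.
At the given prices: x_1* = 15·8/9 = 13.3333.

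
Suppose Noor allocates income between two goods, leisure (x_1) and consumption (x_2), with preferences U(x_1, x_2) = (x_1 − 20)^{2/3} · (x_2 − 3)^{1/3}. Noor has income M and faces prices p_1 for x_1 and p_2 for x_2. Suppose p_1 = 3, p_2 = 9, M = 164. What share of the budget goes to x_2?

share on x_2 = 0.3211

This is Cobb-Douglas in (x_1−20, x_2−3): tangency gives 2/3·p_2·(x_2−3) = 1/3·p_1·(x_1−20).
Substituting into the budget: x_1* = 20 + 2/3·(M − 20·p_1 − 3·p_2)/p_1, and x_2* = 3 + 1/3·(…)/p_2.
Discretionary income = 164 − 20·3 − 3·9 = 77; x_1* = 20 + 2/3·77/3 = 37.1111; x_2* = 3 + 1/3·77/9 = 5.8519.
Expenditure on x_2: 9·5.8519 = 52.6667; share = 0.3211.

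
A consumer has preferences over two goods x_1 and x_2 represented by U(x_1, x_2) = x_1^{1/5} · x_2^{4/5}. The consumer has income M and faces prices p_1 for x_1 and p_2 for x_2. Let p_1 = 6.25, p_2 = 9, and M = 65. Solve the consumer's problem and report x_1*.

x_1* = 2.08

Tangency: MRS = (1/4)·x_2/x_1 = p_1/p_2.
So 0.2·p_2·x_2 = 0.8·p_1·x_1; combined with the budget, a share 0.2 of income goes to x_1.
Demand: x_1*(p_1,p_2,M) = 0.2·M/p_1 and x_2* = 0.8·M/p_2.
At p_1=6.25, p_2=9, M=65: x_1* = 0.2·65/6.25 = 2.08.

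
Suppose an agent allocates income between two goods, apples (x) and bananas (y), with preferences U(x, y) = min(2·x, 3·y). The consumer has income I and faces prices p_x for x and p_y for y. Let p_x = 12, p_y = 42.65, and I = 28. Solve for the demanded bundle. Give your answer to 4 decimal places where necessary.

With perfect complements, no substitution: consume in ratio x:y = 3:2.
Budget: p_x·x + p_y·(2/3)·x = I, so (3·p_x + 2·p_y)·x = 3·I.
Demand: x*(p_x,p_y,I) = 3·I/(3·p_x + 2·p_y), y* = 2·I/(3·p_x + 2·p_y).
Here 3·12 + 2·42.65 = 121.3, giving x* = 0.6925 and y* = 0.4617.

x* = 0.6925, y* = 0.4617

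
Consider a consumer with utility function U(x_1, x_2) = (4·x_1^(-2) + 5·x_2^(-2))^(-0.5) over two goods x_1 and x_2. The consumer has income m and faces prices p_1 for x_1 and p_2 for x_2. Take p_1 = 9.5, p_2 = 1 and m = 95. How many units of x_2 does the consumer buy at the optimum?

MU_x_1 ∝ 4·x_1^(-3), MU_x_2 ∝ 5·x_2^(-3), so MRS = (4/5)·(x_2/x_1)^(3) = p_1/p_2.
Hence x_2/x_1 = ((5/4)·p_1/p_2)^(1/(3)), i.e. raised to the 1/3 power.
With the ratio pinned down, the budget gives x_1* = m/(p_1 + p_2·(x_2/x_1)) and x_2* = (x_2/x_1)·x_1*.
Numerically x_2/x_1 = 2.281451, so x_1* = 95/(9.5 + 1·2.281451) = 8.0635 and x_2* = 2.281451·8.0635 = 18.3965.

x_2* = 18.3965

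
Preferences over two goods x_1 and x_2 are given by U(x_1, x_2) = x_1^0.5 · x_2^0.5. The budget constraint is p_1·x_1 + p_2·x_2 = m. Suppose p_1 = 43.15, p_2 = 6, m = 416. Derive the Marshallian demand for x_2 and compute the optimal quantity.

The MRS is x_2/x_1. Set MRS = p_1/p_2.
Rearranging, p_2·x_2 = p_1·x_1. Substituting into the budget gives p_1·x_1·(1 + 1) = m.
Demand: x_1*(p_1,p_2,m) = 0.5·m/p_1 and x_2* = 0.5·m/p_2.
At p_1=43.15, p_2=6, m=416: x_2* = 0.5·416/6 = 34.6667.

x_2* = 34.6667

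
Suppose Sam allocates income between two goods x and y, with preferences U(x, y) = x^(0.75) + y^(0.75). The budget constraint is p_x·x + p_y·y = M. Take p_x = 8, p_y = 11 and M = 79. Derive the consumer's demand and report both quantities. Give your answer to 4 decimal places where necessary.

x* = 7.1316, y* = 1.9952

MRS = MU_x/MU_y = (y/x)^(0.25). Set equal to p_x/p_y.
Hence y/x = (p_x/p_y)^(1/(0.25)), i.e. raised to the 4 power.
Substitute y = (y/x)·x into the budget: x* = M/(p_x + p_y·(y/x)).
Numerically y/x = 0.279762, so x* = 79/(8 + 11·0.279762) = 7.1316 and y* = 0.279762·7.1316 = 1.9952.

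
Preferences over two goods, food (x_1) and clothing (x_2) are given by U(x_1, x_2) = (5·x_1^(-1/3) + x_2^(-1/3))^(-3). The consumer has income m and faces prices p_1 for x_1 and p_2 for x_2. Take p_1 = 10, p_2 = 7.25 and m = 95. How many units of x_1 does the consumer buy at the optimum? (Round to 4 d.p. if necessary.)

x_1* = 7.4453

Substitute x_2 = (x_2/x_1)·x_1 into the budget: x_1* = m/(p_1 + p_2·(x_2/x_1)).
Numerically x_2/x_1 = 0.380644, so x_1* = 95/(10 + 7.25·0.380644) = 7.4453.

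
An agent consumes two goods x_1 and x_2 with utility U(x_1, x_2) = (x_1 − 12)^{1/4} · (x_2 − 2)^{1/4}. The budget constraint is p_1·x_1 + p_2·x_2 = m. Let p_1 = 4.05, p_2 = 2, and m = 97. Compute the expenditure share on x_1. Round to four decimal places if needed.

share on x_1 = 0.7299

Substituting into the budget: x_1* = 12 + 0.5·(m − 12·p_1 − 2·p_2)/p_1, and x_2* = 2 + 0.5·(…)/p_2.
Discretionary income = 97 − 12·4.05 − 2·2 = 44.4; x_1* = 12 + 0.5·44.4/4.05 = 17.4815; x_2* = 2 + 0.5·44.4/2 = 13.1.
Expenditure on x_1: 4.05·17.4815 = 70.8; share = 0.7299.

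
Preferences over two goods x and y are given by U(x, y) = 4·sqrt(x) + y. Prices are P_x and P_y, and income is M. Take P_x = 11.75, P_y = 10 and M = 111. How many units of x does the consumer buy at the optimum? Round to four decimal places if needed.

x* = 2.8972

Thus x* = (2·P_y/P_x)² — independent of M — with the rest of income spent on y.
Plugging in: x* = (2·10/11.75)² = 2.8972.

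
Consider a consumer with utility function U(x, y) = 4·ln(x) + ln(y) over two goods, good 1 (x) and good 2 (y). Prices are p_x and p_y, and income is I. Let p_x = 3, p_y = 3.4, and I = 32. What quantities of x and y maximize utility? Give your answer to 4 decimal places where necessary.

Tangency: MRS = 4·y/x = p_x/p_y.
Rearranging, p_y·y = (1/4)·p_x·x. Substituting into the budget gives p_x·x·(1 + (1/4)) = I.
Demand: x*(p_x,p_y,I) = 0.8·I/p_x and y* = 0.2·I/p_y.
At p_x=3, p_y=3.4, I=32: x* = 0.8·32/3 = 8.5333, y* = 1.8824.

x* = 8.5333, y* = 1.8824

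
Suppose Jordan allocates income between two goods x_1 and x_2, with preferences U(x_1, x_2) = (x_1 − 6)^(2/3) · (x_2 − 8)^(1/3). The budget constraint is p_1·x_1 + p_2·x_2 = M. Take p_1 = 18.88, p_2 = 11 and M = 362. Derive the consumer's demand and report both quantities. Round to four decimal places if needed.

MRS = 2·(x_2−8)/(x_1−6). Tangency with p_1/p_2 gives x_2−8 = (1/2)·(p_1/p_2)·(x_1−6).
Substituting into the budget: x_1* = 6 + 2/3·(M − 6·p_1 − 8·p_2)/p_1, and x_2* = 8 + 1/3·(…)/p_2.
Discretionary income = 362 − 6·18.88 − 8·11 = 160.72; x_1* = 6 + 2/3·160.72/18.88 = 11.6751; x_2* = 8 + 1/3·160.72/11 = 12.8703.

x_1* = 11.6751, x_2* = 12.8703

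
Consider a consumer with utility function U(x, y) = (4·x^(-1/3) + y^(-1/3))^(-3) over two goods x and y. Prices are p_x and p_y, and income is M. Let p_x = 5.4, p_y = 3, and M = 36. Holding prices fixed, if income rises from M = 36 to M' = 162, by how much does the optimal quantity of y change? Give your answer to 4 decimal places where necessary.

Δy* = 9.8219

From the CES first-order condition, 4·(y/x)^(4/3) = p_x/p_y.
Hence y/x = ((1/4)·p_x/p_y)^(1/(4/3)), i.e. raised to the 0.75 power.
With the ratio pinned down, the budget gives x* = M/(p_x + p_y·(y/x)) and y* = (y/x)·x*.
Numerically y/x = 0.549426, so x* = 36/(5.4 + 3·0.549426) = 5.1076 and y* = 0.549426·5.1076 = 2.8063.
At M' = 162: y* = 12.6282. Change: 12.6282 − 2.8063 = 9.8219.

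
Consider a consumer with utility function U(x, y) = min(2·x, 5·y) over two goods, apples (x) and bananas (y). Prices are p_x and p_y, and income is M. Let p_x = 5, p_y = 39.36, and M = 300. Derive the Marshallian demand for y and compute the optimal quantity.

Leontief preferences: the optimum is at the kink where x/5 = y/2, i.e. y = (2/5)·x.
Budget: p_x·x + p_y·(2/5)·x = M, so (5·p_x + 2·p_y)·x = 5·M.
Demand: x*(p_x,p_y,M) = 5·M/(5·p_x + 2·p_y), y* = 2·M/(5·p_x + 2·p_y).
Here 5·5 + 2·39.36 = 103.72, giving y* = 5.7848.

y* = 5.7848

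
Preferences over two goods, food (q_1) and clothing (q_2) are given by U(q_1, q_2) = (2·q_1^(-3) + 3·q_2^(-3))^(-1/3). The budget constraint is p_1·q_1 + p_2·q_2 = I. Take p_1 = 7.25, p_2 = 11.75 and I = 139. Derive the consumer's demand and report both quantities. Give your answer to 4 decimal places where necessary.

MU_q_1 ∝ 2·q_1^(-4), MU_q_2 ∝ 3·q_2^(-4), so MRS = (2/3)·(q_2/q_1)^(4) = p_1/p_2.
Solve for the ratio: q_2/q_1 = [(3/2)·p_1/p_2]^(0.25).
Substitute q_2 = (q_2/q_1)·q_1 into the budget: q_1* = I/(p_1 + p_2·(q_2/q_1)).
Numerically q_2/q_1 = 0.980839, so q_1* = 139/(7.25 + 11.75·0.980839) = 7.4035 and q_2* = 0.980839·7.4035 = 7.2617.

q_1* = 7.4035, q_2* = 7.2617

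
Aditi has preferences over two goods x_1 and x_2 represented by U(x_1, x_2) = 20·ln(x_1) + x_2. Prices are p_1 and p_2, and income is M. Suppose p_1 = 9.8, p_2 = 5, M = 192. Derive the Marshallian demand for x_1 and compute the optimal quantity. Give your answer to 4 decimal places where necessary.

x_1* = 10.2041

MU_x_1 = 20/x_1, MU_x_2 = 1. Tangency: 20/x_1 = p_1/p_2.
So x_1*(p_1,p_2) = 20·p_2/p_1, independent of income; and x_2* = (M − 20·p_2)/p_2.
At the given prices: x_1* = 20·5/9.8 = 10.2041.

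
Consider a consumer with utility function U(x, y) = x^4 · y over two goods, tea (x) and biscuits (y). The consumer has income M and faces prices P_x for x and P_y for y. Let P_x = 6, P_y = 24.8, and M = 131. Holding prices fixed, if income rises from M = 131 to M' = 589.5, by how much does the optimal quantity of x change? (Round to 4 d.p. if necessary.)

Δx* = 61.1333

Demand: x*(P_x,P_y,M) = 0.8·M/P_x and y* = 0.2·M/P_y.
At P_x=6, P_y=24.8, M=131: x* = 0.8·131/6 = 17.4667.
At M' = 589.5: x* = 78.6. Change: 78.6 − 17.4667 = 61.1333.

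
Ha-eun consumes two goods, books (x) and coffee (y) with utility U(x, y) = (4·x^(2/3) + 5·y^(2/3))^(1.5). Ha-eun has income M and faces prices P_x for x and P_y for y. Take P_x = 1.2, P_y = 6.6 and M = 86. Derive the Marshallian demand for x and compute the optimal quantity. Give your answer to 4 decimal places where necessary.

MU_x ∝ 4·x^(-1/3), MU_y ∝ 5·y^(-1/3), so MRS = (4/5)·(y/x)^(1/3) = P_x/P_y.
Solve for the ratio: y/x = [(5/4)·P_x/P_y]^(3).
Substitute y = (y/x)·x into the budget: x* = M/(P_x + P_y·(y/x)).
Numerically y/x = 0.011739, so x* = 86/(1.2 + 6.6·0.011739) = 67.3201.

x* = 67.3201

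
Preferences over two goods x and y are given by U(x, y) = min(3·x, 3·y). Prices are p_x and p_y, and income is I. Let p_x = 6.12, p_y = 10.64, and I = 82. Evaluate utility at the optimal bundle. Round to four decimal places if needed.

V = 14.6778

Leontief preferences: the optimum is at the kink where x/3 = y/3, i.e. y = x.
Budget: p_x·x + p_y·x = I, so (3·p_x + 3·p_y)·x = 3·I.
Demand: x*(p_x,p_y,I) = 3·I/(3·p_x + 3·p_y), y* = 3·I/(3·p_x + 3·p_y).
Here 3·6.12 + 3·10.64 = 50.28, giving x* = 4.8926 and y* = 4.8926.
Utility at the optimum: U(4.8926, 4.8926) = 14.6778.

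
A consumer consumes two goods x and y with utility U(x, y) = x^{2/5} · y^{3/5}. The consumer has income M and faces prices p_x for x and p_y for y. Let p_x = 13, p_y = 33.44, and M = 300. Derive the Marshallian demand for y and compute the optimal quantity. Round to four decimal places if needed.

y* = 5.3828

The MRS is (2/3)·y/x. Set MRS = p_x/p_y.
Rearranging, p_y·y = (3/2)·p_x·x. Substituting into the budget gives p_x·x·(1 + (3/2)) = M.
Demand: x*(p_x,p_y,M) = 0.4·M/p_x and y* = 0.6·M/p_y.
At p_x=13, p_y=33.44, M=300: y* = 0.6·300/33.44 = 5.3828.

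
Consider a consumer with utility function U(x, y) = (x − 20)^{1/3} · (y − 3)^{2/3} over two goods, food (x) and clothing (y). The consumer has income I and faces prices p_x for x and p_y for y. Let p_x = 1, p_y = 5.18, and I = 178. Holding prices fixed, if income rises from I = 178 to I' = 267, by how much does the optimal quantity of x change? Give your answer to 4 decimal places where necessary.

Δx* = 29.6667

MRS = (1/2)·(y−3)/(x−20). Tangency with p_x/p_y gives y−3 = 2·(p_x/p_y)·(x−20).
After buying the subsistence bundle (20, 3), a share 1/3 of the remaining income goes to x: x* = 20 + 1/3·(I − 20p_x − 3p_y)/p_x.
Discretionary income = 178 − 20·1 − 3·5.18 = 142.46; x* = 20 + 1/3·142.46/1 = 67.4867.
At I' = 267: x* = 97.1533. Change: 97.1533 − 67.4867 = 29.6667.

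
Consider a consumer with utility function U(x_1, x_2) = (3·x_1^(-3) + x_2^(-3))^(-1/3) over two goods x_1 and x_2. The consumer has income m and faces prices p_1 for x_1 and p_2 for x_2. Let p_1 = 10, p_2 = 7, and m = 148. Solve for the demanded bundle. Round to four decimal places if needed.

x_1* = 9.3583, x_2* = 7.7739

MU_x_1 ∝ 3·x_1^(-4), MU_x_2 ∝ x_2^(-4), so MRS = 3·(x_2/x_1)^(4) = p_1/p_2.
Hence x_2/x_1 = ((1/3)·p_1/p_2)^(1/(4)), i.e. raised to the 0.25 power.
With the ratio pinned down, the budget gives x_1* = m/(p_1 + p_2·(x_2/x_1)) and x_2* = (x_2/x_1)·x_1*.
Numerically x_2/x_1 = 0.830702, so x_1* = 148/(10 + 7·0.830702) = 9.3583 and x_2* = 0.830702·9.3583 = 7.7739.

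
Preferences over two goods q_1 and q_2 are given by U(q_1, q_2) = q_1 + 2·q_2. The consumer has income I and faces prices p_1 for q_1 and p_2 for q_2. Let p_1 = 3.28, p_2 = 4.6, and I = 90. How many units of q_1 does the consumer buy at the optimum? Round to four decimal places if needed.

q_2 gives more utility per dollar, so spend all income on q_2: q_2* = I/p_2, q_1* = 0.
Numerically: q_1* = 0, q_2* = 19.5652.

q_1* = 0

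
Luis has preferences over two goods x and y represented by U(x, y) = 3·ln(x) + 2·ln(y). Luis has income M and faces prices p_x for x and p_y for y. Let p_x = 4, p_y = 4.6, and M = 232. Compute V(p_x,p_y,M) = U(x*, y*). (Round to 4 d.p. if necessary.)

V = 16.6576

The MRS is (3/2)·y/x. Set MRS = p_x/p_y.
Rearranging, p_y·y = (2/3)·p_x·x. Substituting into the budget gives p_x·x·(1 + (2/3)) = M.
Demand: x*(p_x,p_y,M) = 0.6·M/p_x and y* = 0.4·M/p_y.
At p_x=4, p_y=4.6, M=232: x* = 0.6·232/4 = 34.8, y* = 20.1739.
Utility at the optimum: U(34.8, 20.1739) = 16.6576.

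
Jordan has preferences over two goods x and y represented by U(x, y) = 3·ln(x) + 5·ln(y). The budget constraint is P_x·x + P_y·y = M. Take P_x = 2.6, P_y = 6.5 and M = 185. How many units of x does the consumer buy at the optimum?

Tangency: MRS = (3/5)·y/x = P_x/P_y.
Rearranging, P_y·y = (5/3)·P_x·x. Substituting into the budget gives P_x·x·(1 + (5/3)) = M.
Demand: x*(P_x,P_y,M) = 0.375·M/P_x and y* = 0.625·M/P_y.
At P_x=2.6, P_y=6.5, M=185: x* = 0.375·185/2.6 = 26.6827.

x* = 26.6827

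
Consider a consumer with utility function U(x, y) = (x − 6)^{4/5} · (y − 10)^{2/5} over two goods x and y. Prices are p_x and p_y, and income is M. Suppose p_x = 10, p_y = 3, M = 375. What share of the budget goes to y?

share on y = 0.3333

This is Cobb-Douglas in (x−6, y−10): tangency gives 0.8·p_y·(y−10) = 0.4·p_x·(x−6).
After buying the subsistence bundle (6, 10), a share 2/3 of the remaining income goes to x: x* = 6 + 2/3·(M − 6p_x − 10p_y)/p_x.
Discretionary income = 375 − 6·10 − 10·3 = 285; x* = 6 + 2/3·285/10 = 25; y* = 10 + 1/3·285/3 = 41.6667.
Expenditure on y: 3·41.6667 = 125; share = 0.3333.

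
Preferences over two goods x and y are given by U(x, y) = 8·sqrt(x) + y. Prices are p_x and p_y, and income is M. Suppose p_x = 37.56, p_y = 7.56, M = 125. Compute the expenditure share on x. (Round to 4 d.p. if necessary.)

Solve: √x = 4·p_y/p_x, so x*(p_x,p_y) = (4·p_y/p_x)², and y* = (M − p_x·x*)/p_y.
Plugging in: x* = (4·7.56/37.56)² = 0.6482, y* = 13.3139.
Expenditure on x: 37.56·0.6482 = 24.3466; share = 0.1948.

share on x = 0.1948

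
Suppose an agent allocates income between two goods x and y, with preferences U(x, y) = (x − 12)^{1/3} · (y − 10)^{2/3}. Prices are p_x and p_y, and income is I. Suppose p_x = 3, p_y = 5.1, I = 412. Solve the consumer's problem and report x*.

x* = 48.1111

This is Cobb-Douglas in (x−12, y−10): tangency gives 1/3·p_y·(y−10) = 2/3·p_x·(x−12).
After buying the subsistence bundle (12, 10), a share 1/3 of the remaining income goes to x: x* = 12 + 1/3·(I − 12p_x − 10p_y)/p_x.
Discretionary income = 412 − 12·3 − 10·5.1 = 325; x* = 12 + 1/3·325/3 = 48.1111.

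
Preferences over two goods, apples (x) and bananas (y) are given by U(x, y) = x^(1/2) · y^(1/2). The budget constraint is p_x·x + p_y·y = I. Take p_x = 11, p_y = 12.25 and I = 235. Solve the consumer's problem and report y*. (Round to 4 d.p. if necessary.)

Demand: x*(p_x,p_y,I) = 0.5·I/p_x and y* = 0.5·I/p_y.
At p_x=11, p_y=12.25, I=235: y* = 0.5·235/12.25 = 9.5918.

y* = 9.5918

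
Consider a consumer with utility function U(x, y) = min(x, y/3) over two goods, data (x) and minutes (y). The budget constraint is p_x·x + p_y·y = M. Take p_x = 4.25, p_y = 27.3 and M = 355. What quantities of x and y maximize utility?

Leontief preferences: the optimum is at the kink where x/1 = y/3, i.e. y = 3·x.
Budget: p_x·x + p_y·3·x = M, so (p_x + 3·p_y)·x = M.
Demand: x*(p_x,p_y,M) = M/(p_x + 3·p_y), y* = 3·M/(p_x + 3·p_y).
Here 4.25 + 3·27.3 = 86.15, giving x* = 4.1207 and y* = 12.3622.

x* = 4.1207, y* = 12.3622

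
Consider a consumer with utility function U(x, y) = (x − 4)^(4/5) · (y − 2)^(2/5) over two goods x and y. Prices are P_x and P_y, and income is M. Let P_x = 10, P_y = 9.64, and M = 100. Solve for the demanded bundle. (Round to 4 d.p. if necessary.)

x* = 6.7147, y* = 3.408

Substituting into the budget: x* = 4 + 2/3·(M − 4·P_x − 2·P_y)/P_x, and y* = 2 + 1/3·(…)/P_y.
Discretionary income = 100 − 4·10 − 2·9.64 = 40.72; x* = 4 + 2/3·40.72/10 = 6.7147; y* = 2 + 1/3·40.72/9.64 = 3.408.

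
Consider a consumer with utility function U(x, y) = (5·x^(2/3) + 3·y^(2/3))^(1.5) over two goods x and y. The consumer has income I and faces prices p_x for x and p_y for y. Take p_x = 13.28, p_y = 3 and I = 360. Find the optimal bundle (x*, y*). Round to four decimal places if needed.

x* = 5.1807, y* = 97.0669

Numerically y/x = 18.736316, so x* = 360/(13.28 + 3·18.736316) = 5.1807 and y* = 18.736316·5.1807 = 97.0669.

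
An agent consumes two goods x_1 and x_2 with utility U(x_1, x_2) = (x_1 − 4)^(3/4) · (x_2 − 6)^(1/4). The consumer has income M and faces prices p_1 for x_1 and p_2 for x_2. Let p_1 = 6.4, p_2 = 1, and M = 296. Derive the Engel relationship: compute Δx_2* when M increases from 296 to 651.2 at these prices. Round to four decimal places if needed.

Discretionary income = 296 − 4·6.4 − 6·1 = 264.4; x_2* = 6 + 0.25·264.4/1 = 72.1.
At M' = 651.2: x_2* = 160.9. Change: 160.9 − 72.1 = 88.8.

Δx_2* = 88.8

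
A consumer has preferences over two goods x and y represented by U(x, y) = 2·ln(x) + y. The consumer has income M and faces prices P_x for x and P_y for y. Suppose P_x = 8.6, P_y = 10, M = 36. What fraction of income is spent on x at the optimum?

share on x = 0.5556

So x*(P_x,P_y) = 2·P_y/P_x, independent of income; and y* = (M − 2·P_y)/P_y.
At the given prices: x* = 2·10/8.6 = 2.3256, and y* = 1.6.
Expenditure on x: 8.6·2.3256 = 20; share = 0.5556.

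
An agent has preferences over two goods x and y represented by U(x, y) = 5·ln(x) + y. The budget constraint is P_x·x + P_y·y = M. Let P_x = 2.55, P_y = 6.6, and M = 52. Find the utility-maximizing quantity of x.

Set MRS = P_x/P_y: (5/x)/1 = P_x/P_y.
So x*(P_x,P_y) = 5·P_y/P_x, independent of income; and y* = (M − 5·P_y)/P_y.
At the given prices: x* = 5·6.6/2.55 = 12.9412.

x* = 12.9412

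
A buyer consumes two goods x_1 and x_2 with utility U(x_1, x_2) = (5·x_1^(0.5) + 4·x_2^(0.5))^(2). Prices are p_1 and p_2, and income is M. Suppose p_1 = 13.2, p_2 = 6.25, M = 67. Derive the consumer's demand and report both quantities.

MRS = MU_x_1/MU_x_2 = (5/4)·(x_2/x_1)^(0.5). Set equal to p_1/p_2.
Hence x_2/x_1 = ((4/5)·p_1/p_2)^(1/(0.5)), i.e. raised to the 2 power.
With the ratio pinned down, the budget gives x_1* = M/(p_1 + p_2·(x_2/x_1)) and x_2* = (x_2/x_1)·x_1*.
Numerically x_2/x_1 = 2.854748, so x_1* = 67/(13.2 + 6.25·2.854748) = 2.1584 and x_2* = 2.854748·2.1584 = 6.1616.

x_1* = 2.1584, x_2* = 6.1616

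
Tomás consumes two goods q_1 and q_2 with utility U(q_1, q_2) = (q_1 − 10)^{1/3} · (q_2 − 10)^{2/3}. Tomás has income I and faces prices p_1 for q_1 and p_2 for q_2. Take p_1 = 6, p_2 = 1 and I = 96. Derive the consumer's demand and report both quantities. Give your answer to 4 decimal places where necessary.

q_1* = 11.4444, q_2* = 27.3333

Let q_1' = q_1−10, q_2' = q_2−10. MRS = (1/2)·q_2'/q_1' = p_1/p_2.
After buying the subsistence bundle (10, 10), a share 1/3 of the remaining income goes to q_1: q_1* = 10 + 1/3·(I − 10p_1 − 10p_2)/p_1.
Discretionary income = 96 − 10·6 − 10·1 = 26; q_1* = 10 + 1/3·26/6 = 11.4444; q_2* = 10 + 2/3·26/1 = 27.3333.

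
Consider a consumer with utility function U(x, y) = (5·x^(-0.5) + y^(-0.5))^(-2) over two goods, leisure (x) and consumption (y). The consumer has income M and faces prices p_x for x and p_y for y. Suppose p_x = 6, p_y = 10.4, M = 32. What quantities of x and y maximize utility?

MRS = MU_x/MU_y = 5·(y/x)^(1.5). Set equal to p_x/p_y.
Solve for the ratio: y/x = [(1/5)·p_x/p_y]^(2/3).
With the ratio pinned down, the budget gives x* = M/(p_x + p_y·(y/x)) and y* = (y/x)·x*.
Numerically y/x = 0.237009, so x* = 32/(6 + 10.4·0.237009) = 3.7803 and y* = 0.237009·3.7803 = 0.896.

x* = 3.7803, y* = 0.896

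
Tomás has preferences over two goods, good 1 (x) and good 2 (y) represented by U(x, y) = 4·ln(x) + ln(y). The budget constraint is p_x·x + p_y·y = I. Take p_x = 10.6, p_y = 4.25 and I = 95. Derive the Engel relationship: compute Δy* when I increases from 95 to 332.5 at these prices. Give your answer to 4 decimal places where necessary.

Δy* = 11.1765

The MRS is 4·y/x. Set MRS = p_x/p_y.
Rearranging, p_y·y = (1/4)·p_x·x. Substituting into the budget gives p_x·x·(1 + (1/4)) = I.
Demand: x*(p_x,p_y,I) = 0.8·I/p_x and y* = 0.2·I/p_y.
At p_x=10.6, p_y=4.25, I=95: y* = 0.2·95/4.25 = 4.4706.
At I' = 332.5: y* = 15.6471. Change: 15.6471 − 4.4706 = 11.1765.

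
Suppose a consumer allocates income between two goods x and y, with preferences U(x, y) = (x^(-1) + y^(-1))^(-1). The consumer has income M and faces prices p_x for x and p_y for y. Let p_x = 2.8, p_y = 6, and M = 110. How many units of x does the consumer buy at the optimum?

Numerically y/x = 0.68313, so x* = 110/(2.8 + 6·0.68313) = 15.9448.

x* = 15.9448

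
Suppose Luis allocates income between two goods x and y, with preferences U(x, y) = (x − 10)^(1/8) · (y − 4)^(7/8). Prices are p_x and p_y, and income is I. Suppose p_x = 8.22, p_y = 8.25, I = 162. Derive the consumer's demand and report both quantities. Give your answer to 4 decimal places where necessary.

x* = 10.7117, y* = 8.9636

Let x' = x−10, y' = y−4. MRS = (1/7)·y'/x' = p_x/p_y.
Substituting into the budget: x* = 10 + 0.125·(I − 10·p_x − 4·p_y)/p_x, and y* = 4 + 0.875·(…)/p_y.
Discretionary income = 162 − 10·8.22 − 4·8.25 = 46.8; x* = 10 + 0.125·46.8/8.22 = 10.7117; y* = 4 + 0.875·46.8/8.25 = 8.9636.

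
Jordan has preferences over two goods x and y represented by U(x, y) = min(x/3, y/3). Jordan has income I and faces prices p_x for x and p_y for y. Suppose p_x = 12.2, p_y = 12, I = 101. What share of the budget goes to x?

share on x = 0.5041

Leontief preferences: the optimum is at the kink where x/3 = y/3, i.e. y = x.
Budget: p_x·x + p_y·x = I, so (3·p_x + 3·p_y)·x = 3·I.
Demand: x*(p_x,p_y,I) = 3·I/(3·p_x + 3·p_y), y* = 3·I/(3·p_x + 3·p_y).
Here 3·12.2 + 3·12 = 72.6, giving x* = 4.1736 and y* = 4.1736.
Expenditure on x: 12.2·4.1736 = 50.9174; share = 0.5041.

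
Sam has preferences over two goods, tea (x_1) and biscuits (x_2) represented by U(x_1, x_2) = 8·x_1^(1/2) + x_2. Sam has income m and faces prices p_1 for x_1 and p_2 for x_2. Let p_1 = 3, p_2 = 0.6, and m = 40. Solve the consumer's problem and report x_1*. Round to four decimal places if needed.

Utility is quasi-linear in x_2; the FOC for x_1 is 4/√x_1 = p_1/p_2.
Solve: √x_1 = 4·p_2/p_1, so x_1*(p_1,p_2) = (4·p_2/p_1)², and x_2* = (m − p_1·x_1*)/p_2.
Plugging in: x_1* = (4·0.6/3)² = 0.64.

x_1* = 0.64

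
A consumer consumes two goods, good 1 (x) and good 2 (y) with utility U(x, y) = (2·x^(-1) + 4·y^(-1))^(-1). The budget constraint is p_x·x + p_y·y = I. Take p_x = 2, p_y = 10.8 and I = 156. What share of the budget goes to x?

MU_x ∝ 2·x^(-2), MU_y ∝ 4·y^(-2), so MRS = (1/2)·(y/x)^(2) = p_x/p_y.
Solve for the ratio: y/x = [2·p_x/p_y]^(0.5).
Substitute y = (y/x)·x into the budget: x* = I/(p_x + p_y·(y/x)).
Numerically y/x = 0.608581, so x* = 156/(2 + 10.8·0.608581) = 18.1974 and y* = 0.608581·18.1974 = 11.0746.
Expenditure on x: 2·18.1974 = 36.3947; share = 0.2333.

share on x = 0.2333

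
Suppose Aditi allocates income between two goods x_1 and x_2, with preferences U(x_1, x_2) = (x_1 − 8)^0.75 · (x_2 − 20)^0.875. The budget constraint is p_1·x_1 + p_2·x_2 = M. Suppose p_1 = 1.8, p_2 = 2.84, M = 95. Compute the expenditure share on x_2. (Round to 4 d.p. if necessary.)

share on x_2 = 0.7328

This is Cobb-Douglas in (x_1−8, x_2−20): tangency gives 0.75·p_2·(x_2−20) = 0.875·p_1·(x_1−8).
Substituting into the budget: x_1* = 8 + 6/13·(M − 8·p_1 − 20·p_2)/p_1, and x_2* = 20 + 7/13·(…)/p_2.
Discretionary income = 95 − 8·1.8 − 20·2.84 = 23.8; x_1* = 8 + 6/13·23.8/1.8 = 14.1026; x_2* = 20 + 7/13·23.8/2.84 = 24.5125.
Expenditure on x_2: 2.84·24.5125 = 69.6154; share = 0.7328.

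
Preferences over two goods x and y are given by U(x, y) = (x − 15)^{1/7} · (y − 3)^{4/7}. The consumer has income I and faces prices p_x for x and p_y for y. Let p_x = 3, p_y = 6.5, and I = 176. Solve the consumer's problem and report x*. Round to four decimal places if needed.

x* = 22.4333

This is Cobb-Douglas in (x−15, y−3): tangency gives 1/7·p_y·(y−3) = 4/7·p_x·(x−15).
Substituting into the budget: x* = 15 + 0.2·(I − 15·p_x − 3·p_y)/p_x, and y* = 3 + 0.8·(…)/p_y.
Discretionary income = 176 − 15·3 − 3·6.5 = 111.5; x* = 15 + 0.2·111.5/3 = 22.4333.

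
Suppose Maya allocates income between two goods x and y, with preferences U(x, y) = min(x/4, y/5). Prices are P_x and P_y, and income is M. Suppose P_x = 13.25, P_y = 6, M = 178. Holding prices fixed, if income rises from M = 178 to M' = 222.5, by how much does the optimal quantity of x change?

Δx* = 2.1446

With perfect complements, no substitution: consume in ratio x:y = 4:5.
Budget: P_x·x + P_y·(5/4)·x = M, so (4·P_x + 5·P_y)·x = 4·M.
Demand: x*(P_x,P_y,M) = 4·M/(4·P_x + 5·P_y), y* = 5·M/(4·P_x + 5·P_y).
Here 4·13.25 + 5·6 = 83, giving x* = 8.5783.
At M' = 222.5: x* = 10.7229. Change: 10.7229 − 8.5783 = 2.1446.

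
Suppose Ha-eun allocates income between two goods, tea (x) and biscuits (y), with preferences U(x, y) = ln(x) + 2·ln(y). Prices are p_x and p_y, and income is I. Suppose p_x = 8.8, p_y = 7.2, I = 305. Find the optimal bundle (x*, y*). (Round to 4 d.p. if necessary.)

Demand: x*(p_x,p_y,I) = 1/3·I/p_x and y* = 2/3·I/p_y.
At p_x=8.8, p_y=7.2, I=305: x* = 1/3·305/8.8 = 11.553, y* = 28.2407.

x* = 11.553, y* = 28.2407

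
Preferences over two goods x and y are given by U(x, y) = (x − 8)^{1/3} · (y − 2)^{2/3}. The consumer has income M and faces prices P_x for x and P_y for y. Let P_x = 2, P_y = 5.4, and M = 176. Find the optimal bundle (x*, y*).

x* = 32.8667, y* = 20.4198

Let x' = x−8, y' = y−2. MRS = (1/2)·y'/x' = P_x/P_y.
Substituting into the budget: x* = 8 + 1/3·(M − 8·P_x − 2·P_y)/P_x, and y* = 2 + 2/3·(…)/P_y.
Discretionary income = 176 − 8·2 − 2·5.4 = 149.2; x* = 8 + 1/3·149.2/2 = 32.8667; y* = 2 + 2/3·149.2/5.4 = 20.4198.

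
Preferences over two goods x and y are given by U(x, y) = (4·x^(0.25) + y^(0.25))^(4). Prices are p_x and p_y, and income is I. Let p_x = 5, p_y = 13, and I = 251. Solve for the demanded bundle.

MRS = MU_x/MU_y = 4·(y/x)^(0.75). Set equal to p_x/p_y.
Solve for the ratio: y/x = [(1/4)·p_x/p_y]^(4/3).
Substitute y = (y/x)·x into the budget: x* = I/(p_x + p_y·(y/x)).
Numerically y/x = 0.044051, so x* = 251/(5 + 13·0.044051) = 45.0413 and y* = 0.044051·45.0413 = 1.9841.

x* = 45.0413, y* = 1.9841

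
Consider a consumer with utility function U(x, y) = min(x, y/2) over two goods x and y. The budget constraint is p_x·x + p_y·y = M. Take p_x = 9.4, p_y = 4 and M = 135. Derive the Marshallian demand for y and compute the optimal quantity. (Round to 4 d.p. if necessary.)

y* = 15.5172

Leontief preferences: the optimum is at the kink where x/1 = y/2, i.e. y = 2·x.
Budget: p_x·x + p_y·2·x = M, so (p_x + 2·p_y)·x = M.
Demand: x*(p_x,p_y,M) = M/(p_x + 2·p_y), y* = 2·M/(p_x + 2·p_y).
Here 9.4 + 2·4 = 17.4, giving y* = 15.5172.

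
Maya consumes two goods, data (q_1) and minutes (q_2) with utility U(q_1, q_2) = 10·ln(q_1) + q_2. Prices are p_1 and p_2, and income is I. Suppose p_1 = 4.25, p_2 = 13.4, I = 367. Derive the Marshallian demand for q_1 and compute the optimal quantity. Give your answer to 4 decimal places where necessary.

q_1* = 31.5294

Set MRS = p_1/p_2: (10/q_1)/1 = p_1/p_2.
So q_1*(p_1,p_2) = 10·p_2/p_1, independent of income; and q_2* = (I − 10·p_2)/p_2.
At the given prices: q_1* = 10·13.4/4.25 = 31.5294.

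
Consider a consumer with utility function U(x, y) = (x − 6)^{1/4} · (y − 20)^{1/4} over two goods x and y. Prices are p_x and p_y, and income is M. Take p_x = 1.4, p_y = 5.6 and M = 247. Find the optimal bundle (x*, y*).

x* = 51.2143, y* = 31.3036

Substituting into the budget: x* = 6 + 0.5·(M − 6·p_x − 20·p_y)/p_x, and y* = 20 + 0.5·(…)/p_y.
Discretionary income = 247 − 6·1.4 − 20·5.6 = 126.6; x* = 6 + 0.5·126.6/1.4 = 51.2143; y* = 20 + 0.5·126.6/5.6 = 31.3036.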